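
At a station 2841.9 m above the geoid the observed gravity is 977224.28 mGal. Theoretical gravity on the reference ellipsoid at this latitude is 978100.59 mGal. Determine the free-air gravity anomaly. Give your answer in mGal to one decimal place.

Free-air correction = 0.3086 × 2841.9 = 877.01 mGal
Free-air anomaly = 977224.28 − 978100.59 + (877.01) = 0.70 mGal

0.7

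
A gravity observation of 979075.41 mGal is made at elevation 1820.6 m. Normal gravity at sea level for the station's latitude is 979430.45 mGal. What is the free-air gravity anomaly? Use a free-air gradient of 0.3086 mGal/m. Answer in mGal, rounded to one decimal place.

206.8

Free-air correction = 0.3086 × 1820.6 = 561.84 mGal
Free-air anomaly = 979075.41 − 979430.45 + (561.84) = 206.80 mGal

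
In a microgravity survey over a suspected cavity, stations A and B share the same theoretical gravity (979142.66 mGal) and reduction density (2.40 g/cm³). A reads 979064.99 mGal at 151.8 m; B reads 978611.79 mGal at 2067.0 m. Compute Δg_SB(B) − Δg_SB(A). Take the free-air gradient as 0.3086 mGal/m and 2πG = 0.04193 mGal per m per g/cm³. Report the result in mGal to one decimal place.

Δg_SB(A) = 979064.99 − 979142.66 + 0.3086×151.8 − 0.04193×2.40×151.8 = -46.10 mGal
Δg_SB(B) = 978611.79 − 979142.66 + 0.3086×2067.0 − 0.04193×2.40×2067.0 = -101.00 mGal
Difference = -101.00 − (-46.10) = -54.90 mGal

-54.9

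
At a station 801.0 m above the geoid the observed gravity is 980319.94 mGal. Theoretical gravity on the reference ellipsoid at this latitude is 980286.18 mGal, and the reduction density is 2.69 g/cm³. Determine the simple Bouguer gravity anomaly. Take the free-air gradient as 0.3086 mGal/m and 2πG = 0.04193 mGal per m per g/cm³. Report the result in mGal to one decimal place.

190.6

Free-air correction = 0.3086 × 801.0 = 247.19 mGal
Free-air anomaly = 980319.94 − 980286.18 + (247.19) = 280.95 mGal
Bouguer slab correction = 0.04193 × 2.69 × 801.0 = 90.35 mGal
Simple Bouguer anomaly = 280.95 − (90.35) = 190.60 mGal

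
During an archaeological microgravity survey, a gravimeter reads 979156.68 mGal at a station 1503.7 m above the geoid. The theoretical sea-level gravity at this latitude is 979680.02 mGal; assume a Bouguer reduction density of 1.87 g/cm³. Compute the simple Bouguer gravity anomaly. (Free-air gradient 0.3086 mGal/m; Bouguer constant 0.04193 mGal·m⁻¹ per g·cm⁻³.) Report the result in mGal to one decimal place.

-177.2

Free-air correction = 0.3086 × 1503.7 = 464.04 mGal
Free-air anomaly = 979156.68 − 979680.02 + (464.04) = -59.30 mGal
Bouguer slab correction = 0.04193 × 1.87 × 1503.7 = 117.90 mGal
Simple Bouguer anomaly = -59.30 − (117.90) = -177.20 mGal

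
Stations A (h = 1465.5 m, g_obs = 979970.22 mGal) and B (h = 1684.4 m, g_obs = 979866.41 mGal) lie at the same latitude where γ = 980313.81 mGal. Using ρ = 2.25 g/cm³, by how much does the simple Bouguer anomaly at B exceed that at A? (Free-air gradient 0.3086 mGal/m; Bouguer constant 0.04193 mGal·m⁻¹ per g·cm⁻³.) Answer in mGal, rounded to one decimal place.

Δg_SB(A) = 979970.22 − 980313.81 + 0.3086×1465.5 − 0.04193×2.25×1465.5 = -29.60 mGal
Δg_SB(B) = 979866.41 − 980313.81 + 0.3086×1684.4 − 0.04193×2.25×1684.4 = -86.50 mGal
Difference = -86.50 − (-29.60) = -56.90 mGal

-56.9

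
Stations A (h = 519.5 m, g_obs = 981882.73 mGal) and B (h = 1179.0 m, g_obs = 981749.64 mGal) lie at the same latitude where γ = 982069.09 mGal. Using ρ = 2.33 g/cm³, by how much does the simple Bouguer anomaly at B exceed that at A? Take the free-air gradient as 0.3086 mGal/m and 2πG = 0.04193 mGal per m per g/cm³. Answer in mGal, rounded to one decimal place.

6.0

Δg_SB(A) = 981882.73 − 982069.09 + 0.3086×519.5 − 0.04193×2.33×519.5 = -76.80 mGal
Δg_SB(B) = 981749.64 − 982069.09 + 0.3086×1179.0 − 0.04193×2.33×1179.0 = -70.80 mGal
Difference = -70.80 − (-76.80) = 6.00 mGal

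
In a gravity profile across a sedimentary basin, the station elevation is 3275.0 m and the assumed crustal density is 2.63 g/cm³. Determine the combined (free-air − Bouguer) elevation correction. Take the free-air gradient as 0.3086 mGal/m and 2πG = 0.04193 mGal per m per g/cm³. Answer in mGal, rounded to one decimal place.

Combined gradient = 0.3086 − 0.04193 × 2.63 = 0.1983241 mGal/m
Combined elevation correction = 0.1983241 × 3275.0 = 649.5 mGal

649.5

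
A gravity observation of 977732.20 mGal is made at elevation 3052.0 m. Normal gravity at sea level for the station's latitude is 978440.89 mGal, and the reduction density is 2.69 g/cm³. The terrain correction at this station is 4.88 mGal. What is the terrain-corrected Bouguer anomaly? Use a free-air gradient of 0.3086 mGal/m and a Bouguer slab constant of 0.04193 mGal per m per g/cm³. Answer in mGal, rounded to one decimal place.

-106.2

Free-air correction = 0.3086 × 3052.0 = 941.85 mGal
Free-air anomaly = 977732.20 − 978440.89 + (941.85) = 233.16 mGal
Bouguer slab correction = 0.04193 × 2.69 × 3052.0 = 344.24 mGal
Simple Bouguer anomaly = 233.16 − (344.24) = -111.08 mGal
Complete Bouguer anomaly = -111.08 + 4.88 = -106.20 mGal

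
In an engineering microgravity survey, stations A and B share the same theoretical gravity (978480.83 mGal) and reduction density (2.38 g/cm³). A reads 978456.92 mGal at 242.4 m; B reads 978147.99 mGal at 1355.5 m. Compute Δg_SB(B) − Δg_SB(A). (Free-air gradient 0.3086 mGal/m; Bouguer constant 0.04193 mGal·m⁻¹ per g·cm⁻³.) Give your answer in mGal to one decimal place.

Δg_SB(A) = 978456.92 − 978480.83 + 0.3086×242.4 − 0.04193×2.38×242.4 = 26.70 mGal
Δg_SB(B) = 978147.99 − 978480.83 + 0.3086×1355.5 − 0.04193×2.38×1355.5 = -49.80 mGal
Difference = -49.80 − (26.70) = -76.50 mGal

-76.5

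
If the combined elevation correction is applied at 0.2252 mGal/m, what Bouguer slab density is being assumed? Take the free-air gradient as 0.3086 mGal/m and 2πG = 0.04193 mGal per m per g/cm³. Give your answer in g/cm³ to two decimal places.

0.2252 = 0.3086 − 0.04193 × ρ
ρ = (0.3086 − 0.2252) / 0.04193 = 1.99 g/cm³

1.99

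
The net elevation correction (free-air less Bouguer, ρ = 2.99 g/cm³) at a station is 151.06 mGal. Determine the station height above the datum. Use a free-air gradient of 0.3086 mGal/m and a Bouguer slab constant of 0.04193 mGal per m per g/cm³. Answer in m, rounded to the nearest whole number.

824

Combined gradient = 0.3086 − 0.04193 × 2.99 = 0.1832293 mGal/m
h = 151.06 / 0.1832293 = 824.43 m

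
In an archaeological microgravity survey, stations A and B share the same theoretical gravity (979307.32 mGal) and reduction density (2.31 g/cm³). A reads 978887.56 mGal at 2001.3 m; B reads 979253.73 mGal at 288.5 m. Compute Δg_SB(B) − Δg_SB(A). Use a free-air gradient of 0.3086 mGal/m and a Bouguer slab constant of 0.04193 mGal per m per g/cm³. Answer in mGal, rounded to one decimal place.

Δg_SB(A) = 978887.56 − 979307.32 + 0.3086×2001.3 − 0.04193×2.31×2001.3 = 4.00 mGal
Δg_SB(B) = 979253.73 − 979307.32 + 0.3086×288.5 − 0.04193×2.31×288.5 = 7.50 mGal
Difference = 7.50 − (4.00) = 3.50 mGal

3.5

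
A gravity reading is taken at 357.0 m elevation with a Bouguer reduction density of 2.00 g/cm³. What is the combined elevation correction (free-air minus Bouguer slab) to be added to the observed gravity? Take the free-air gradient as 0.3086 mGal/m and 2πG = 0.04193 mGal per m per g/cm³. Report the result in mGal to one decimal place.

Combined gradient = 0.3086 − 0.04193 × 2.00 = 0.2247400 mGal/m
Combined elevation correction = 0.2247400 × 357.0 = 80.2 mGal

80.2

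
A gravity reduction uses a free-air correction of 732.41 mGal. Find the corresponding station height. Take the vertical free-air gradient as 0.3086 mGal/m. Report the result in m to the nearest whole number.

2373

h = 732.41 / 0.3086 = 2373.33 m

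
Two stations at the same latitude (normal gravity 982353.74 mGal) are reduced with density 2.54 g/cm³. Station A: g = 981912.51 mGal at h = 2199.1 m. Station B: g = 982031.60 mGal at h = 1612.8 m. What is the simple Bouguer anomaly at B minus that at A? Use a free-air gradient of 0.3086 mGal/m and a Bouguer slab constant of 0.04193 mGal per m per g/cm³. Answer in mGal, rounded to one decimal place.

Δg_SB(A) = 981912.51 − 982353.74 + 0.3086×2199.1 − 0.04193×2.54×2199.1 = 3.20 mGal
Δg_SB(B) = 982031.60 − 982353.74 + 0.3086×1612.8 − 0.04193×2.54×1612.8 = 3.80 mGal
Difference = 3.80 − (3.20) = 0.60 mGal

0.6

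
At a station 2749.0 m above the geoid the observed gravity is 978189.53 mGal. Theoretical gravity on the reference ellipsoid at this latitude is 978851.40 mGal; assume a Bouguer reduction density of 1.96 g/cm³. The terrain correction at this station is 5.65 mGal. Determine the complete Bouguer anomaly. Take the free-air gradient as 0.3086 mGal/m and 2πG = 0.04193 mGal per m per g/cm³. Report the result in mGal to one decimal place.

-33.8

Free-air correction = 0.3086 × 2749.0 = 848.34 mGal
Free-air anomaly = 978189.53 − 978851.40 + (848.34) = 186.47 mGal
Bouguer slab correction = 0.04193 × 1.96 × 2749.0 = 225.92 mGal
Simple Bouguer anomaly = 186.47 − (225.92) = -39.45 mGal
Complete Bouguer anomaly = -39.45 + 5.65 = -33.80 mGal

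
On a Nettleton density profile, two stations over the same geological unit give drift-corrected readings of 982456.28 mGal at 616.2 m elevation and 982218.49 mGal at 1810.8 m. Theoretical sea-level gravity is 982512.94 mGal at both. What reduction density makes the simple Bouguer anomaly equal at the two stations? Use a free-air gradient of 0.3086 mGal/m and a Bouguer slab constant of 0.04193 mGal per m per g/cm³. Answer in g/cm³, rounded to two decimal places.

2.61

Δg_obs = 982218.49 − 982456.28 = -237.79 mGal over Δh = 1810.8 − 616.2 = 1194.6 m
Equal Bouguer anomalies ⇒ Δg_obs + (0.3086 − 0.04193ρ)·Δh = 0
0.3086 − 0.04193ρ = −Δg_obs/Δh = 0.19905
ρ = (0.3086 − 0.19905) / 0.04193 = 2.61 g/cm³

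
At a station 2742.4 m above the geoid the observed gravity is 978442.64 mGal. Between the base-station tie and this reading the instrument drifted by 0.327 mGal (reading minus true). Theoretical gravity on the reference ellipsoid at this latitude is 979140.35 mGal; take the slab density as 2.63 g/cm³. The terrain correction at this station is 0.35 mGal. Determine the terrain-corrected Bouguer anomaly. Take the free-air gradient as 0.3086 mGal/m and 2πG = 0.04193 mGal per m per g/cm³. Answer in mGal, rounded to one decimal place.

Drift-corrected reading = 978442.64 − (0.327) = 978442.313 mGal
Free-air correction = 0.3086 × 2742.4 = 846.30 mGal
Free-air anomaly = 978442.313 − 979140.35 + (846.30) = 148.263 mGal
Bouguer slab correction = 0.04193 × 2.63 × 2742.4 = 302.42 mGal
Simple Bouguer anomaly = 148.263 − (302.42) = -154.157 mGal
Complete Bouguer anomaly = -154.157 + 0.35 = -153.807 mGal

-153.8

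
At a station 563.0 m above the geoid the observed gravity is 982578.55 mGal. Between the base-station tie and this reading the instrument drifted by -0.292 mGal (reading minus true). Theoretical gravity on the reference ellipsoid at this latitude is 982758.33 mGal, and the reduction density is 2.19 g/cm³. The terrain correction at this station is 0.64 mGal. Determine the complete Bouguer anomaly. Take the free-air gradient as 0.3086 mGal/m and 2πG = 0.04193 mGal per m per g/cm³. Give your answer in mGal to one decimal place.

-56.8

Drift-corrected reading = 982578.55 − (-0.292) = 982578.842 mGal
Free-air correction = 0.3086 × 563.0 = 173.74 mGal
Free-air anomaly = 982578.842 − 982758.33 + (173.74) = -5.748 mGal
Bouguer slab correction = 0.04193 × 2.19 × 563.0 = 51.70 mGal
Simple Bouguer anomaly = -5.748 − (51.70) = -57.448 mGal
Complete Bouguer anomaly = -57.448 + 0.64 = -56.808 mGal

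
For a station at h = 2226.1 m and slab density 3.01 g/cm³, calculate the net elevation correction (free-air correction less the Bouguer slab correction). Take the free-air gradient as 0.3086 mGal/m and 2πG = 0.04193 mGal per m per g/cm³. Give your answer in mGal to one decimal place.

Combined gradient = 0.3086 − 0.04193 × 3.01 = 0.1823907 mGal/m
Combined elevation correction = 0.1823907 × 2226.1 = 406.0 mGal

406.0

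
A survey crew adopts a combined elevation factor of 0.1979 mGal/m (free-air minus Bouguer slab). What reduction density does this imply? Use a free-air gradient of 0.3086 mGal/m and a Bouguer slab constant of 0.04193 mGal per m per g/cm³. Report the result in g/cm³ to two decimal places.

0.1979 = 0.3086 − 0.04193 × ρ
ρ = (0.3086 − 0.1979) / 0.04193 = 2.64 g/cm³

2.64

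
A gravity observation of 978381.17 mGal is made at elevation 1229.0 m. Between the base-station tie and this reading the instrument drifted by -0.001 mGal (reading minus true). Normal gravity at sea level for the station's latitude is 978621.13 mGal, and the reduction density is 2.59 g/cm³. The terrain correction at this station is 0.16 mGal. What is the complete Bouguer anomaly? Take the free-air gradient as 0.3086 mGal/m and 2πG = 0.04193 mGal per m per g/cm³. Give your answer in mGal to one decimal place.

Drift-corrected reading = 978381.17 − (-0.001) = 978381.171 mGal
Free-air correction = 0.3086 × 1229.0 = 379.27 mGal
Free-air anomaly = 978381.171 − 978621.13 + (379.27) = 139.311 mGal
Bouguer slab correction = 0.04193 × 2.59 × 1229.0 = 133.47 mGal
Simple Bouguer anomaly = 139.311 − (133.47) = 5.841 mGal
Complete Bouguer anomaly = 5.841 + 0.16 = 6.001 mGal

6.0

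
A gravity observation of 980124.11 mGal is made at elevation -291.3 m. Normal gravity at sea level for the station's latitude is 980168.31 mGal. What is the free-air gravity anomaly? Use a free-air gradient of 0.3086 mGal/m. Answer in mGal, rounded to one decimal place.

Free-air correction = 0.3086 × -291.3 = -89.90 mGal
Free-air anomaly = 980124.11 − 980168.31 + (-89.90) = -134.10 mGal

-134.1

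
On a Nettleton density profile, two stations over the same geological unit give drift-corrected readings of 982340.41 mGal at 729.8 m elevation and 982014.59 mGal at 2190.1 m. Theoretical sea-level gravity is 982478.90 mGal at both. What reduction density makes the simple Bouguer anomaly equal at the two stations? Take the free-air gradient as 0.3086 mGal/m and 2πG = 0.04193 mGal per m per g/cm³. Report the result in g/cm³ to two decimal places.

Δg_obs = 982014.59 − 982340.41 = -325.82 mGal over Δh = 2190.1 − 729.8 = 1460.3 m
Equal Bouguer anomalies ⇒ Δg_obs + (0.3086 − 0.04193ρ)·Δh = 0
0.3086 − 0.04193ρ = −Δg_obs/Δh = 0.22312
ρ = (0.3086 − 0.22312) / 0.04193 = 2.04 g/cm³

2.04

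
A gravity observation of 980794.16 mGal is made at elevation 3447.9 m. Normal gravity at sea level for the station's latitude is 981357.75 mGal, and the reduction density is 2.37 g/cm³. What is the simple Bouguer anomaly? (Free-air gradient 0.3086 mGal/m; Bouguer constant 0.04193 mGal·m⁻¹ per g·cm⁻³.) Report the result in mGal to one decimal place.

157.8

Free-air correction = 0.3086 × 3447.9 = 1064.02 mGal
Free-air anomaly = 980794.16 − 981357.75 + (1064.02) = 500.43 mGal
Bouguer slab correction = 0.04193 × 2.37 × 3447.9 = 342.63 mGal
Simple Bouguer anomaly = 500.43 − (342.63) = 157.80 mGal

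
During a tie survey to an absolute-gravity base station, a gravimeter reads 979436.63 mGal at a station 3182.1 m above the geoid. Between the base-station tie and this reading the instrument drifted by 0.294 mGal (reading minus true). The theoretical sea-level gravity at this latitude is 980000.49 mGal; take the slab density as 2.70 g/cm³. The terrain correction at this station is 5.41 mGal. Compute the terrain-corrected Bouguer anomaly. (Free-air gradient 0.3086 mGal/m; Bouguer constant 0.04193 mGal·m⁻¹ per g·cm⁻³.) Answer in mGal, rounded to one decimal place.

63.0

Drift-corrected reading = 979436.63 − (0.294) = 979436.336 mGal
Free-air correction = 0.3086 × 3182.1 = 982.00 mGal
Free-air anomaly = 979436.336 − 980000.49 + (982.00) = 417.846 mGal
Bouguer slab correction = 0.04193 × 2.70 × 3182.1 = 360.25 mGal
Simple Bouguer anomaly = 417.846 − (360.25) = 57.596 mGal
Complete Bouguer anomaly = 57.596 + 5.41 = 63.006 mGal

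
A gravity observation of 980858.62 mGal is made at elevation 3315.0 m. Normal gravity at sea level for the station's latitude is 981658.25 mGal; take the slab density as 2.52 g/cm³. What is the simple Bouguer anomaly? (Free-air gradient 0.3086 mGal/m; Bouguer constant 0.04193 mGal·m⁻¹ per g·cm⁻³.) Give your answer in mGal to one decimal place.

-126.9

Free-air correction = 0.3086 × 3315.0 = 1023.01 mGal
Free-air anomaly = 980858.62 − 981658.25 + (1023.01) = 223.38 mGal
Bouguer slab correction = 0.04193 × 2.52 × 3315.0 = 350.27 mGal
Simple Bouguer anomaly = 223.38 − (350.27) = -126.89 mGal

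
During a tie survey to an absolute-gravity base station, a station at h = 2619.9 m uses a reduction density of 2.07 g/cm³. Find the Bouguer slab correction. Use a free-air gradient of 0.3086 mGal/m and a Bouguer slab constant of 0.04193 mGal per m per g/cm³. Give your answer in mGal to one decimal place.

Bouguer slab correction = 0.04193 × 2.07 × 2619.9 = 227.4 mGal

227.4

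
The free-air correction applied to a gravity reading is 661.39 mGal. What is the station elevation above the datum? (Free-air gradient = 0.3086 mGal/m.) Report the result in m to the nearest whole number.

2143

h = 661.39 / 0.3086 = 2143.20 m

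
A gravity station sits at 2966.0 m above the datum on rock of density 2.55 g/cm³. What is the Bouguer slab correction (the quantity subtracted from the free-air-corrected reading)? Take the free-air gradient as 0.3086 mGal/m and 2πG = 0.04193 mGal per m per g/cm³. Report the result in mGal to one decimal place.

317.1

Bouguer slab correction = 0.04193 × 2.55 × 2966.0 = 317.1 mGal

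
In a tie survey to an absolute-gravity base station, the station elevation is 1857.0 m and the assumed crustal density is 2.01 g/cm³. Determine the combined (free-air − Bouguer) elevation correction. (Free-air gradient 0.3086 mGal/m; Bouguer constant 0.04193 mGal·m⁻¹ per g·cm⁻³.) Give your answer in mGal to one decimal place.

Combined gradient = 0.3086 − 0.04193 × 2.01 = 0.2243207 mGal/m
Combined elevation correction = 0.2243207 × 1857.0 = 416.6 mGal

416.6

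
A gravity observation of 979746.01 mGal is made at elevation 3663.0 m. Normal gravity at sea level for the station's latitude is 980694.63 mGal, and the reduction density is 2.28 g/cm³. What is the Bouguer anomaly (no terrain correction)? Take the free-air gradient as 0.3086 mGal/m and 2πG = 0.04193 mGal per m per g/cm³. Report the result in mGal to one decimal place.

Free-air correction = 0.3086 × 3663.0 = 1130.40 mGal
Free-air anomaly = 979746.01 − 980694.63 + (1130.40) = 181.78 mGal
Bouguer slab correction = 0.04193 × 2.28 × 3663.0 = 350.18 mGal
Simple Bouguer anomaly = 181.78 − (350.18) = -168.40 mGal

-168.4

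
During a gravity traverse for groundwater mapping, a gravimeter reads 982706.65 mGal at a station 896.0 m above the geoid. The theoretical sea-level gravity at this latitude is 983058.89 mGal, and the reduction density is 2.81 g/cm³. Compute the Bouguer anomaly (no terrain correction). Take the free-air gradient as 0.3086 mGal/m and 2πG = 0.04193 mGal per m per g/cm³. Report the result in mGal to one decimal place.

Free-air correction = 0.3086 × 896.0 = 276.51 mGal
Free-air anomaly = 982706.65 − 983058.89 + (276.51) = -75.73 mGal
Bouguer slab correction = 0.04193 × 2.81 × 896.0 = 105.57 mGal
Simple Bouguer anomaly = -75.73 − (105.57) = -181.30 mGal

-181.3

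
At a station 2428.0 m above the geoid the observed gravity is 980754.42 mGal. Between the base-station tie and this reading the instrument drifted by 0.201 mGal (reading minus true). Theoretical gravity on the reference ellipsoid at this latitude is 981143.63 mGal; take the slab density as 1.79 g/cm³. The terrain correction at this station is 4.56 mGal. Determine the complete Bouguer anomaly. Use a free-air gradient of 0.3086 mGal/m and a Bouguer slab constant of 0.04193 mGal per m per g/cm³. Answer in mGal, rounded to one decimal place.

182.2

Drift-corrected reading = 980754.42 − (0.201) = 980754.219 mGal
Free-air correction = 0.3086 × 2428.0 = 749.28 mGal
Free-air anomaly = 980754.219 − 981143.63 + (749.28) = 359.869 mGal
Bouguer slab correction = 0.04193 × 1.79 × 2428.0 = 182.23 mGal
Simple Bouguer anomaly = 359.869 − (182.23) = 177.639 mGal
Complete Bouguer anomaly = 177.639 + 4.56 = 182.199 mGal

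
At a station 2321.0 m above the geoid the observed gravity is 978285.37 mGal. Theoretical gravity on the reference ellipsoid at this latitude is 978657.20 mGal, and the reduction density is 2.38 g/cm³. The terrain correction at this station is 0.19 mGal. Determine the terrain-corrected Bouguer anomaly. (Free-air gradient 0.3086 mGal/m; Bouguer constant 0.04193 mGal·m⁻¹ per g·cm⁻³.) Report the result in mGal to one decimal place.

Free-air correction = 0.3086 × 2321.0 = 716.26 mGal
Free-air anomaly = 978285.37 − 978657.20 + (716.26) = 344.43 mGal
Bouguer slab correction = 0.04193 × 2.38 × 2321.0 = 231.62 mGal
Simple Bouguer anomaly = 344.43 − (231.62) = 112.81 mGal
Complete Bouguer anomaly = 112.81 + 0.19 = 113.00 mGal

113.0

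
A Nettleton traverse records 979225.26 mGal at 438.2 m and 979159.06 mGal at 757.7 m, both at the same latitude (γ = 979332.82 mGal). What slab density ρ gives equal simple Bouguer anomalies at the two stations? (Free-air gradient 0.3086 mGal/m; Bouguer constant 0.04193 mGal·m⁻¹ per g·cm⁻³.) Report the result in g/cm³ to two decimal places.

Δg_obs = 979159.06 − 979225.26 = -66.20 mGal over Δh = 757.7 − 438.2 = 319.5 m
Equal Bouguer anomalies ⇒ Δg_obs + (0.3086 − 0.04193ρ)·Δh = 0
0.3086 − 0.04193ρ = −Δg_obs/Δh = 0.20720
ρ = (0.3086 − 0.20720) / 0.04193 = 2.42 g/cm³

2.42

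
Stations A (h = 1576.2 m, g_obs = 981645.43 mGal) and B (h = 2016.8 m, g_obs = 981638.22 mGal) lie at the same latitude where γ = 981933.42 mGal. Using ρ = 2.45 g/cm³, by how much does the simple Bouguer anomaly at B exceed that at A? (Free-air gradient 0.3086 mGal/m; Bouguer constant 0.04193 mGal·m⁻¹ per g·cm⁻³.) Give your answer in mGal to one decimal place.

Δg_SB(A) = 981645.43 − 981933.42 + 0.3086×1576.2 − 0.04193×2.45×1576.2 = 36.50 mGal
Δg_SB(B) = 981638.22 − 981933.42 + 0.3086×2016.8 − 0.04193×2.45×2016.8 = 120.00 mGal
Difference = 120.00 − (36.50) = 83.50 mGal

83.5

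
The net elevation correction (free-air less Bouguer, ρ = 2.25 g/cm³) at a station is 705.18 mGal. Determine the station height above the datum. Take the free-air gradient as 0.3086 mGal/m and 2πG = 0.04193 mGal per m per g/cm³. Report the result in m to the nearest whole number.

Combined gradient = 0.3086 − 0.04193 × 2.25 = 0.2142575 mGal/m
h = 705.18 / 0.2142575 = 3291.27 m

3291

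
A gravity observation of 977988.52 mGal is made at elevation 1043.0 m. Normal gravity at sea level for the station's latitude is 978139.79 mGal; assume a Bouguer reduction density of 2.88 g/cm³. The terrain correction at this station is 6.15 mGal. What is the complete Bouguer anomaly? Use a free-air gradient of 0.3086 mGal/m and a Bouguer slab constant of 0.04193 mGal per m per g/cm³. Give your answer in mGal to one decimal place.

Free-air correction = 0.3086 × 1043.0 = 321.87 mGal
Free-air anomaly = 977988.52 − 978139.79 + (321.87) = 170.60 mGal
Bouguer slab correction = 0.04193 × 2.88 × 1043.0 = 125.95 mGal
Simple Bouguer anomaly = 170.60 − (125.95) = 44.65 mGal
Complete Bouguer anomaly = 44.65 + 6.15 = 50.80 mGal

50.8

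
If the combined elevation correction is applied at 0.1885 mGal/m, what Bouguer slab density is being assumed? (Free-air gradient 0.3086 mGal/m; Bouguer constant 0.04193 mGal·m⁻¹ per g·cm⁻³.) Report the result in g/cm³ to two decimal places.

0.1885 = 0.3086 − 0.04193 × ρ
ρ = (0.3086 − 0.1885) / 0.04193 = 2.86 g/cm³

2.86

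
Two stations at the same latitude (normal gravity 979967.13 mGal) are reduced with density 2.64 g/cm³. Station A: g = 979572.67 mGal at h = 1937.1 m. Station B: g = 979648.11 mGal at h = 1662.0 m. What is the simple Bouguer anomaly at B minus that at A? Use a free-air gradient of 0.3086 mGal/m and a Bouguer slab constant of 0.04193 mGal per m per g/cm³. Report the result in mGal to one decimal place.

Δg_SB(A) = 979572.67 − 979967.13 + 0.3086×1937.1 − 0.04193×2.64×1937.1 = -11.10 mGal
Δg_SB(B) = 979648.11 − 979967.13 + 0.3086×1662.0 − 0.04193×2.64×1662.0 = 9.90 mGal
Difference = 9.90 − (-11.10) = 21.00 mGal

21.0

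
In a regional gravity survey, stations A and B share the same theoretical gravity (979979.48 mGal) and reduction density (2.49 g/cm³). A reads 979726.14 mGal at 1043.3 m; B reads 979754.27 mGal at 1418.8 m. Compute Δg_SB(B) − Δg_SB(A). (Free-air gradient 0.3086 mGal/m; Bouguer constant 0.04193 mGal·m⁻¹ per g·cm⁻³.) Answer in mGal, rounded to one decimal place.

Δg_SB(A) = 979726.14 − 979979.48 + 0.3086×1043.3 − 0.04193×2.49×1043.3 = -40.30 mGal
Δg_SB(B) = 979754.27 − 979979.48 + 0.3086×1418.8 − 0.04193×2.49×1418.8 = 64.50 mGal
Difference = 64.50 − (-40.30) = 104.80 mGal

104.8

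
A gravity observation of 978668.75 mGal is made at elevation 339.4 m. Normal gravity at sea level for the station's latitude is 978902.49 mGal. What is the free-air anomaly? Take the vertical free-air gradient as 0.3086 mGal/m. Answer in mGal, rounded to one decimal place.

-129.0

Free-air correction = 0.3086 × 339.4 = 104.74 mGal
Free-air anomaly = 978668.75 − 978902.49 + (104.74) = -129.00 mGal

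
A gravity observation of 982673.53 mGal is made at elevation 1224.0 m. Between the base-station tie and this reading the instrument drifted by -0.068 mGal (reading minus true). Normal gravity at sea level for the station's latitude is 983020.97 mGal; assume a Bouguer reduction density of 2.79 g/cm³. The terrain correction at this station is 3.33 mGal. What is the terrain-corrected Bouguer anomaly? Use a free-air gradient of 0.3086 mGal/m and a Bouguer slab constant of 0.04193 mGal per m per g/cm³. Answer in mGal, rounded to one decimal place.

Drift-corrected reading = 982673.53 − (-0.068) = 982673.598 mGal
Free-air correction = 0.3086 × 1224.0 = 377.73 mGal
Free-air anomaly = 982673.598 − 983020.97 + (377.73) = 30.358 mGal
Bouguer slab correction = 0.04193 × 2.79 × 1224.0 = 143.19 mGal
Simple Bouguer anomaly = 30.358 − (143.19) = -112.832 mGal
Complete Bouguer anomaly = -112.832 + 3.33 = -109.502 mGal

-109.5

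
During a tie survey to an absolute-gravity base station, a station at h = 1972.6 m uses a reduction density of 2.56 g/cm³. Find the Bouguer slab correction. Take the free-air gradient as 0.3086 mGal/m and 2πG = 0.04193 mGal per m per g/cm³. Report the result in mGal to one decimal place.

211.7

Bouguer slab correction = 0.04193 × 2.56 × 1972.6 = 211.7 mGal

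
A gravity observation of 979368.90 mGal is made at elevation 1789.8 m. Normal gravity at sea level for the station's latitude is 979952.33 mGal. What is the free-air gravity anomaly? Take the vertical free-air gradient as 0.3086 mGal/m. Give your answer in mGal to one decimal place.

-31.1

Free-air correction = 0.3086 × 1789.8 = 552.33 mGal
Free-air anomaly = 979368.90 − 979952.33 + (552.33) = -31.10 mGal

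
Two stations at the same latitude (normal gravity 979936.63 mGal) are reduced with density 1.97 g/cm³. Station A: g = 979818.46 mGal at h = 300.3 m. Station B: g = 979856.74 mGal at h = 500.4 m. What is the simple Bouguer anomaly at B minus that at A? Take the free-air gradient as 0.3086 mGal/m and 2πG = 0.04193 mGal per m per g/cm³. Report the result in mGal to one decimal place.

83.5

Δg_SB(A) = 979818.46 − 979936.63 + 0.3086×300.3 − 0.04193×1.97×300.3 = -50.30 mGal
Δg_SB(B) = 979856.74 − 979936.63 + 0.3086×500.4 − 0.04193×1.97×500.4 = 33.20 mGal
Difference = 33.20 − (-50.30) = 83.50 mGal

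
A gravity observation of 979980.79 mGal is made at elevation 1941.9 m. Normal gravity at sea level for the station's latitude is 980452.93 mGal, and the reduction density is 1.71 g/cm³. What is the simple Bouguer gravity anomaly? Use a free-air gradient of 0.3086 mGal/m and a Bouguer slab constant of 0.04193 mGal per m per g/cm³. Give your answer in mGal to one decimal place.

-12.1

Free-air correction = 0.3086 × 1941.9 = 599.27 mGal
Free-air anomaly = 979980.79 − 980452.93 + (599.27) = 127.13 mGal
Bouguer slab correction = 0.04193 × 1.71 × 1941.9 = 139.23 mGal
Simple Bouguer anomaly = 127.13 − (139.23) = -12.10 mGal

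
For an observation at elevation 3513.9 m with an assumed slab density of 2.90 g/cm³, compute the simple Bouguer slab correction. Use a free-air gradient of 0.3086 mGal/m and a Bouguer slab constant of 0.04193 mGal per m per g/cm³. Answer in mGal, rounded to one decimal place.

427.3

Bouguer slab correction = 0.04193 × 2.90 × 3513.9 = 427.3 mGal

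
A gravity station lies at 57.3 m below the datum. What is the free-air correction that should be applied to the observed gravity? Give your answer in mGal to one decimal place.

-17.7

Free-air correction = 0.3086 × -57.3 = -17.7 mGal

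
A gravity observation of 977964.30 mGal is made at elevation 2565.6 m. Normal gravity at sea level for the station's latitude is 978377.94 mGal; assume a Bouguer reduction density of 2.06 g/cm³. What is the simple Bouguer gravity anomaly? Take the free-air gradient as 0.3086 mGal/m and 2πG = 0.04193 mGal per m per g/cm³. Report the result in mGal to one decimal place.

Free-air correction = 0.3086 × 2565.6 = 791.74 mGal
Free-air anomaly = 977964.30 − 978377.94 + (791.74) = 378.10 mGal
Bouguer slab correction = 0.04193 × 2.06 × 2565.6 = 221.61 mGal
Simple Bouguer anomaly = 378.10 − (221.61) = 156.49 mGal

156.5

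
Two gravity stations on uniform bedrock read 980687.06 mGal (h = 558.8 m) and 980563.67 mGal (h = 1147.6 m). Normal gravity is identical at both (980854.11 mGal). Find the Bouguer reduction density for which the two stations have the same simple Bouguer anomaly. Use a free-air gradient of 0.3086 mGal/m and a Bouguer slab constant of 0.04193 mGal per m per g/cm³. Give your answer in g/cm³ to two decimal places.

2.36

Δg_obs = 980563.67 − 980687.06 = -123.39 mGal over Δh = 1147.6 − 558.8 = 588.8 m
Equal Bouguer anomalies ⇒ Δg_obs + (0.3086 − 0.04193ρ)·Δh = 0
0.3086 − 0.04193ρ = −Δg_obs/Δh = 0.20956
ρ = (0.3086 − 0.20956) / 0.04193 = 2.36 g/cm³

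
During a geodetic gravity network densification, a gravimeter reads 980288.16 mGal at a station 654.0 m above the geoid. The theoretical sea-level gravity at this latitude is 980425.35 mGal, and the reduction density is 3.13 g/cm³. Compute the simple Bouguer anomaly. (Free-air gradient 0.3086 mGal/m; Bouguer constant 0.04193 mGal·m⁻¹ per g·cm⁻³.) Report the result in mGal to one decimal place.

Free-air correction = 0.3086 × 654.0 = 201.82 mGal
Free-air anomaly = 980288.16 − 980425.35 + (201.82) = 64.63 mGal
Bouguer slab correction = 0.04193 × 3.13 × 654.0 = 85.83 mGal
Simple Bouguer anomaly = 64.63 − (85.83) = -21.20 mGal

-21.2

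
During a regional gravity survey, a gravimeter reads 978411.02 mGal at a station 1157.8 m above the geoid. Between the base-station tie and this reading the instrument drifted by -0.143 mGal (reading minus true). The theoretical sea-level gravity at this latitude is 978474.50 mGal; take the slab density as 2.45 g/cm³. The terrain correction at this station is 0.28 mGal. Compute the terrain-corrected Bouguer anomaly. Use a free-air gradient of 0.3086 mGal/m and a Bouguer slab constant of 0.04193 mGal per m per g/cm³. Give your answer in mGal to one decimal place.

Drift-corrected reading = 978411.02 − (-0.143) = 978411.163 mGal
Free-air correction = 0.3086 × 1157.8 = 357.30 mGal
Free-air anomaly = 978411.163 − 978474.50 + (357.30) = 293.963 mGal
Bouguer slab correction = 0.04193 × 2.45 × 1157.8 = 118.94 mGal
Simple Bouguer anomaly = 293.963 − (118.94) = 175.023 mGal
Complete Bouguer anomaly = 175.023 + 0.28 = 175.303 mGal

175.3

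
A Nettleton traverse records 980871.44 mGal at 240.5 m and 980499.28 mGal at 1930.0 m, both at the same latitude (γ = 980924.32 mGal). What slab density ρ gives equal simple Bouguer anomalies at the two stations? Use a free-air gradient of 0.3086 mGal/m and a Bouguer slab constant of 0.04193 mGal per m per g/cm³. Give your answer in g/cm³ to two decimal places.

Δg_obs = 980499.28 − 980871.44 = -372.16 mGal over Δh = 1930.0 − 240.5 = 1689.5 m
Equal Bouguer anomalies ⇒ Δg_obs + (0.3086 − 0.04193ρ)·Δh = 0
0.3086 − 0.04193ρ = −Δg_obs/Δh = 0.22028
ρ = (0.3086 − 0.22028) / 0.04193 = 2.11 g/cm³

2.11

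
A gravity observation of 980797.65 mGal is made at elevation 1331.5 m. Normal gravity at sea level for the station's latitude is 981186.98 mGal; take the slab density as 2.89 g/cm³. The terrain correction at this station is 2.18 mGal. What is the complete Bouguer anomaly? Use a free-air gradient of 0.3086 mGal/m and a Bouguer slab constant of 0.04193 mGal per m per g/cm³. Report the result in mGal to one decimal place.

-137.6

Free-air correction = 0.3086 × 1331.5 = 410.90 mGal
Free-air anomaly = 980797.65 − 981186.98 + (410.90) = 21.57 mGal
Bouguer slab correction = 0.04193 × 2.89 × 1331.5 = 161.35 mGal
Simple Bouguer anomaly = 21.57 − (161.35) = -139.78 mGal
Complete Bouguer anomaly = -139.78 + 2.18 = -137.60 mGal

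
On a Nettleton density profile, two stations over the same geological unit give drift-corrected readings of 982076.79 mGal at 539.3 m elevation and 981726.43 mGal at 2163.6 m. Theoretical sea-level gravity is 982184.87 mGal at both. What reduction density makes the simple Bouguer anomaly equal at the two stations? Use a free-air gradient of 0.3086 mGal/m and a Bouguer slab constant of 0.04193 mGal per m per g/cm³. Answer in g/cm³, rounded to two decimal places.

2.22

Δg_obs = 981726.43 − 982076.79 = -350.36 mGal over Δh = 2163.6 − 539.3 = 1624.3 m
Equal Bouguer anomalies ⇒ Δg_obs + (0.3086 − 0.04193ρ)·Δh = 0
0.3086 − 0.04193ρ = −Δg_obs/Δh = 0.21570
ρ = (0.3086 − 0.21570) / 0.04193 = 2.22 g/cm³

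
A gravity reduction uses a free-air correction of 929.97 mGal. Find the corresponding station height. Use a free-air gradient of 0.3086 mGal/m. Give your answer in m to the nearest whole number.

3014

h = 929.97 / 0.3086 = 3013.51 m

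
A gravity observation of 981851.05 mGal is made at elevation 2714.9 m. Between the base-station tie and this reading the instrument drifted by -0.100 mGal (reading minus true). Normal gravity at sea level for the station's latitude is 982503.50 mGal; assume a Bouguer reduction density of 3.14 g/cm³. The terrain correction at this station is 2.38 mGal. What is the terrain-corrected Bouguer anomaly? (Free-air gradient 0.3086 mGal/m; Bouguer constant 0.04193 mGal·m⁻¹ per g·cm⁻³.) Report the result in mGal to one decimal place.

Drift-corrected reading = 981851.05 − (-0.100) = 981851.150 mGal
Free-air correction = 0.3086 × 2714.9 = 837.82 mGal
Free-air anomaly = 981851.150 − 982503.50 + (837.82) = 185.470 mGal
Bouguer slab correction = 0.04193 × 3.14 × 2714.9 = 357.44 mGal
Simple Bouguer anomaly = 185.470 − (357.44) = -171.970 mGal
Complete Bouguer anomaly = -171.970 + 2.38 = -169.590 mGal

-169.6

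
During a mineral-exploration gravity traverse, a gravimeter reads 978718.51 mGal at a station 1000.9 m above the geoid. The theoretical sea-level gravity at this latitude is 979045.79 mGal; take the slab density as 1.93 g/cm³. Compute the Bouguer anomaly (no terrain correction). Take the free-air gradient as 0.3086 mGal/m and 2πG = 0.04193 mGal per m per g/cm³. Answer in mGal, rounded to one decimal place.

Free-air correction = 0.3086 × 1000.9 = 308.88 mGal
Free-air anomaly = 978718.51 − 979045.79 + (308.88) = -18.40 mGal
Bouguer slab correction = 0.04193 × 1.93 × 1000.9 = 81.00 mGal
Simple Bouguer anomaly = -18.40 − (81.00) = -99.40 mGal

-99.4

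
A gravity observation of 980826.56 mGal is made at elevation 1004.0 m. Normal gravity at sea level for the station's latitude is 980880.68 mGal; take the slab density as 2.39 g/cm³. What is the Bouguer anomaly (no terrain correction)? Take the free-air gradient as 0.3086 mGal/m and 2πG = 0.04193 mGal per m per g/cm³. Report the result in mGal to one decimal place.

Free-air correction = 0.3086 × 1004.0 = 309.83 mGal
Free-air anomaly = 980826.56 − 980880.68 + (309.83) = 255.71 mGal
Bouguer slab correction = 0.04193 × 2.39 × 1004.0 = 100.61 mGal
Simple Bouguer anomaly = 255.71 − (100.61) = 155.10 mGal

155.1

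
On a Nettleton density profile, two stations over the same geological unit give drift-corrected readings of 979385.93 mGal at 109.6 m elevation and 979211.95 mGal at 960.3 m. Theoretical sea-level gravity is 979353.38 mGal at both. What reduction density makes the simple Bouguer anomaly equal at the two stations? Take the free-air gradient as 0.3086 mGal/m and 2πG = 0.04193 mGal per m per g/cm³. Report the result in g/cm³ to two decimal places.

Δg_obs = 979211.95 − 979385.93 = -173.98 mGal over Δh = 960.3 − 109.6 = 850.7 m
Equal Bouguer anomalies ⇒ Δg_obs + (0.3086 − 0.04193ρ)·Δh = 0
0.3086 − 0.04193ρ = −Δg_obs/Δh = 0.20451
ρ = (0.3086 − 0.20451) / 0.04193 = 2.48 g/cm³

2.48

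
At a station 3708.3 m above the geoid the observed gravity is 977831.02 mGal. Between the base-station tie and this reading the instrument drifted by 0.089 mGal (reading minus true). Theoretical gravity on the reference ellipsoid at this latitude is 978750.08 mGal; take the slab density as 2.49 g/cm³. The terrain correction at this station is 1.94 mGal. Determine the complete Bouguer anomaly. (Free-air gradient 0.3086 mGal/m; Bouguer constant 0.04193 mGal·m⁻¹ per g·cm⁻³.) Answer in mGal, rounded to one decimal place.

Drift-corrected reading = 977831.02 − (0.089) = 977830.931 mGal
Free-air correction = 0.3086 × 3708.3 = 1144.38 mGal
Free-air anomaly = 977830.931 − 978750.08 + (1144.38) = 225.231 mGal
Bouguer slab correction = 0.04193 × 2.49 × 3708.3 = 387.17 mGal
Simple Bouguer anomaly = 225.231 − (387.17) = -161.939 mGal
Complete Bouguer anomaly = -161.939 + 1.94 = -159.999 mGal

-160.0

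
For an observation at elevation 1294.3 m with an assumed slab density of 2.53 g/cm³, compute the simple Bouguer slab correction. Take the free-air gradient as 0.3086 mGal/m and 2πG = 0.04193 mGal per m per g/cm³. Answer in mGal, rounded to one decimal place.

137.3

Bouguer slab correction = 0.04193 × 2.53 × 1294.3 = 137.3 mGal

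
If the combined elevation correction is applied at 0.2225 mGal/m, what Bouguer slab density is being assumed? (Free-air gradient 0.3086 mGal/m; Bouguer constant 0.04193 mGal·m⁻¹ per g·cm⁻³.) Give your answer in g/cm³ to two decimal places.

2.05

0.2225 = 0.3086 − 0.04193 × ρ
ρ = (0.3086 − 0.2225) / 0.04193 = 2.05 g/cm³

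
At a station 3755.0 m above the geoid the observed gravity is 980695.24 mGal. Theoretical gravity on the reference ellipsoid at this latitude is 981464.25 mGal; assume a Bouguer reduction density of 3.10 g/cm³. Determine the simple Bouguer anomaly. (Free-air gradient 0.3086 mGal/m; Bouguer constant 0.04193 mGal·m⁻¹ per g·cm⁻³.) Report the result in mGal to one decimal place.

-98.3

Free-air correction = 0.3086 × 3755.0 = 1158.79 mGal
Free-air anomaly = 980695.24 − 981464.25 + (1158.79) = 389.78 mGal
Bouguer slab correction = 0.04193 × 3.10 × 3755.0 = 488.09 mGal
Simple Bouguer anomaly = 389.78 − (488.09) = -98.31 mGal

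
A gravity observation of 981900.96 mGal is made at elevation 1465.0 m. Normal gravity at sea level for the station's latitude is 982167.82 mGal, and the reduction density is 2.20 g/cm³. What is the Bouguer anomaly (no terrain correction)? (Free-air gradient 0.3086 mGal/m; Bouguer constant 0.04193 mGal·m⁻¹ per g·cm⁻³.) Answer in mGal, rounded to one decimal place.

50.1

Free-air correction = 0.3086 × 1465.0 = 452.10 mGal
Free-air anomaly = 981900.96 − 982167.82 + (452.10) = 185.24 mGal
Bouguer slab correction = 0.04193 × 2.20 × 1465.0 = 135.14 mGal
Simple Bouguer anomaly = 185.24 − (135.14) = 50.10 mGal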